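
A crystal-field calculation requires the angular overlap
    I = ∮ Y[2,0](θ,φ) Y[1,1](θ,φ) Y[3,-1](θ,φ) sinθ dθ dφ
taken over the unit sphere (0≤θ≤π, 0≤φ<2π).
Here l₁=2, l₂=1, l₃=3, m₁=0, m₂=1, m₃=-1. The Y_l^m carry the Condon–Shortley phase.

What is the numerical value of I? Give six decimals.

-0.202301

Checks pass: Σm=0; 6 even; l₃=3∈[1,3].
(2·2+1)(2·1+1)(2·3+1) = 105
Δ: 0! 4! 2! / 7! → 1/105
sum: t=0:+1/4 = 1/4
3j²(2 1 3; 0 0 0) = Δ·Π!·Σ² = 3/35  (sign -1)
sum: t=0:+1/8 = 1/8
3j²(2 1 3; 0 1 -1) = Δ·Π!·Σ² = 2/35  (sign +1)
combine: 4πI² = 105·3/35·2/35 = 18/35
take √, sign -1: I = -0.20230066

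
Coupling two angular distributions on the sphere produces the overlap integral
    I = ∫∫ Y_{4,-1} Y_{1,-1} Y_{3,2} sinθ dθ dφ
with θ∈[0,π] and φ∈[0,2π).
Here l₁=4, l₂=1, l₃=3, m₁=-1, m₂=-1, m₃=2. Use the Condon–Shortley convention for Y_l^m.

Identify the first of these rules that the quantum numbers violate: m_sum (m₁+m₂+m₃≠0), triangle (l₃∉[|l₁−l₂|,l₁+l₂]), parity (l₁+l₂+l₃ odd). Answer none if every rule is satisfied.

none

Σmᵢ = 0  ✓
l₃∈[|l₁−l₂|,l₁+l₂]=[3,5], have l₃=3  ✓
Σlᵢ = 8 ⇒ even  ✓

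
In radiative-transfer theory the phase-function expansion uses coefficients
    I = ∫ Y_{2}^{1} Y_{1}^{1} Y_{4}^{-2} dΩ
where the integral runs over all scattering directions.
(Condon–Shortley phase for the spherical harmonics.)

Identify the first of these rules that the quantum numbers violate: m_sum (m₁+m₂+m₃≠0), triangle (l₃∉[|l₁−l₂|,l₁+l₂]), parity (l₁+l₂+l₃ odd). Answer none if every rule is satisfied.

triangle

azimuthal sum: 1 + 1 − 2 = 0  ✓
1 ≤ 4 ≤ 3 (triangle on l)  ✗
L = 2 + 1 + 4 = 7 (odd)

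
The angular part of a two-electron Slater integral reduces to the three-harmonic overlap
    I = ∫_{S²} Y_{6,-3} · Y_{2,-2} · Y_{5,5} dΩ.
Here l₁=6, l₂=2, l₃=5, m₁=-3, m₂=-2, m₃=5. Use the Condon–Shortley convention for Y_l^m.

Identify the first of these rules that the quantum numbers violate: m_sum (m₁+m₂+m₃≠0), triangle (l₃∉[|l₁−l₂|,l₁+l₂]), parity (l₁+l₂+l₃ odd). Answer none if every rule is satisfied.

parity

m₁+m₂+m₃ = -3 − 2 + 5 = 0  ✓
triangle: |6−2|=4 ≤ l₃=5 ≤ 6+2=8  ✓
parity: l₁+l₂+l₃ = 13 is odd  ✗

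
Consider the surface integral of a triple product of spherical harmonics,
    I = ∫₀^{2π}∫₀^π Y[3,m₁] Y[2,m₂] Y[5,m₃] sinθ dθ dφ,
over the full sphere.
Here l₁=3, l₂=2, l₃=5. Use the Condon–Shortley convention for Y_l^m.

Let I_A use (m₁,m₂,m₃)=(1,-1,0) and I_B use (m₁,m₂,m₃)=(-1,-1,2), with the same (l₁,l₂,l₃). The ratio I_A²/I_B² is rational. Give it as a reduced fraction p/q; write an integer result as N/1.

Same 3,2,5: normalisation and zero-m 3j drop out of the ratio.
A: Δ: 0! 6! 4! / 11! → 1/2310; sum: t=0:+1/288 = 1/288; 3j²(3 2 5; 1 -1 0) = Δ·Π!·Σ² = 5/231  (sign -1)
B: Δ: 0! 6! 4! / 11! → 1/2310; sum: t=0:+1/288 = 1/288; 3j²(3 2 5; -1 -1 2) = Δ·Π!·Σ² = 1/22  (sign -1)
I_A²/I_B² = (5/231)/(1/22) = 10/21

10/21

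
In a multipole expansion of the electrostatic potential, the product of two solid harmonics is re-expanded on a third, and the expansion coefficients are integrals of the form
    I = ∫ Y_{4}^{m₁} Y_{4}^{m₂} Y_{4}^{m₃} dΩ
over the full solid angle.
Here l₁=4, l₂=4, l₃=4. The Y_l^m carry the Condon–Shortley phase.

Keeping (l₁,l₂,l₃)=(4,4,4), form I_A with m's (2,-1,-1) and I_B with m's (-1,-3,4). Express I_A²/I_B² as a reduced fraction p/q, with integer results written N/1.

36/49

l's match ⇒ only the (l;m) 3-j factors differ between A and B.
A: triangle coeff Δ(4,4,4) = 1/450450; Σ_t [0,2]: t=0:+1/576 t=1:−1/144 t=2:+1/576 = -1/288; (3j)²=20/1001 [(4 4 4; 2 -1 -1)], sign=+1
B: triangle coeff Δ(4,4,4) = 1/450450; Σ_t [1,1]: t=1:−1/3456 = -1/3456; (3j)²=35/1287 [(4 4 4; -1 -3 4)], sign=-1
I_A²/I_B² = (20/1001)/(35/1287) = 36/49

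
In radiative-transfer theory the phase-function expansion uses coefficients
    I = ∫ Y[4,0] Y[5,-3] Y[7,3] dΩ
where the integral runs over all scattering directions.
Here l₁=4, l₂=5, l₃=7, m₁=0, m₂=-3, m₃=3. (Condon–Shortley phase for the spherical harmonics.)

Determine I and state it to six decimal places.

Checks pass: Σm=0; 16 even; l₃=7∈[1,9].
(2·4+1)(2·5+1)(2·7+1) = 1485
Δ: 2! 6! 8! / 17! → 1/6126120
sum: t=0:+1/69120 t=1:−1/20736 t=2:+1/69120 = -1/51840
3j²(4 5 7; 0 0 0) = Δ·Π!·Σ² = 280/21879  (sign +1)
sum: t=0:+1/138240 t=1:−1/181440 t=2:+1/3870720 = 23/11612160
3j²(4 5 7; 0 -3 3) = Δ·Π!·Σ² = 529/204204  (sign +1)
combine: 4πI² = 1485·280/21879·529/204204 = 26450/537251
take √, sign +1: I = 0.06259207

0.062592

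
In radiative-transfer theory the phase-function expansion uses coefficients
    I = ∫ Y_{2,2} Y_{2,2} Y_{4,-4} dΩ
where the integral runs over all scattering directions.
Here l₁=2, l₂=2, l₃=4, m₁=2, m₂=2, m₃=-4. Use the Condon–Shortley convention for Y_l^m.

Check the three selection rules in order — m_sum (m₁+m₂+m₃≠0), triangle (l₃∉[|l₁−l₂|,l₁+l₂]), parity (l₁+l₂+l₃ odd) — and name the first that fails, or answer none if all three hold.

none

m₁+m₂+m₃ = 2 + 2 − 4 = 0  ✓
triangle: |2−2|=0 ≤ l₃=4 ≤ 2+2=4  ✓
parity: l₁+l₂+l₃ = 8 is even  ✓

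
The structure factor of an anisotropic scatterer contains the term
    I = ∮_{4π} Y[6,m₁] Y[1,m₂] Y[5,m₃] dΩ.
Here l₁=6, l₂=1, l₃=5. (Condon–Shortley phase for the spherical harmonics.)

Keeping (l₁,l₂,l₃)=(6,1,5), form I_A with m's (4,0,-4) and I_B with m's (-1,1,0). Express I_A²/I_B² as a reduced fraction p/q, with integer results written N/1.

20/21

Same 6,1,5: normalisation and zero-m 3j drop out of the ratio.
A: Δ: 2! 10! 0! / 13! → 1/858; sum: t=1:−1/362880 = -1/362880; 3j²(6 1 5; 4 0 -4) = Δ·Π!·Σ² = 10/429  (sign +1)
B: Δ: 2! 10! 0! / 13! → 1/858; sum: t=2:+1/28800 = 1/28800; 3j²(6 1 5; -1 1 0) = Δ·Π!·Σ² = 7/286  (sign -1)
I_A²/I_B² = (10/429)/(7/286) = 20/21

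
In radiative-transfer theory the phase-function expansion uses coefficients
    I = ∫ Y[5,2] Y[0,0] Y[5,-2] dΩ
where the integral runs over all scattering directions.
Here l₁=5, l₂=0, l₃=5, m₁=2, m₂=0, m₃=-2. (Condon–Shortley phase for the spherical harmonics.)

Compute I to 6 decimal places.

m-sum 0 ✓  L=10 even ✓  5≤5≤5 ✓
Π(2lᵢ+1) = 11×1×11 = 121
triangle coeff Δ(5,0,5) = 1/11
Σ_t [0,0]: t=0:+1/14400 = 1/14400
(3j)²=1/11 [(5 0 5; 0 0 0)], sign=-1
Σ_t [0,0]: t=0:+1/30240 = 1/30240
(3j)²=1/11 [(5 0 5; 2 0 -2)], sign=-1
⇒ 4πI² = 1/1
I = (+1)√(1/1/(4π)) = 0.28209479

0.282095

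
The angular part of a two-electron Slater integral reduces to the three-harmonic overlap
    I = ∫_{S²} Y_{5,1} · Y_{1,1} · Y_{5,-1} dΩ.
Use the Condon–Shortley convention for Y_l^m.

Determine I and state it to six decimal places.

Σmᵢ = 1 ≠ 0, so the φ-integral vanishes; I = 0

0.000000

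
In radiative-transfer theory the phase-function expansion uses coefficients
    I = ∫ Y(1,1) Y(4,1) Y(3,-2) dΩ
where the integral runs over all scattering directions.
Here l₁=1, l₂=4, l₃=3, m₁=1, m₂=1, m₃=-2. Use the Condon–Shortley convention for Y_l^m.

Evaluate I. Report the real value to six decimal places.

Rules hold: Σm=0, L=8 even, 3≤3≤5.
N = 3·9·7 = 189
Δ = 2!·0!·6!/9! = 1/252
Racah Σ t=1..1: t=1:−1/36 = -1/36
⇒ 3j(1 4 3; 0 0 0)² = 4/63, sgn +1
Racah Σ t=0..0: t=0:+1/240 = 1/240
⇒ 3j(1 4 3; 1 1 -2)² = 1/84, sgn -1
4πI² = N·(3j₀)²·(3jₘ)² = 1/7
I = -1·√(0.142857/4π) = -0.10662181

-0.106622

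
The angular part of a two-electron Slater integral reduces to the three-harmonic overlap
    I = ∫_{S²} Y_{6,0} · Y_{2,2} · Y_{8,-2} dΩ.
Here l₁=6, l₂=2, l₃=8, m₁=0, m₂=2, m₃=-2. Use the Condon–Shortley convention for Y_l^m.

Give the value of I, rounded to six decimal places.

0.122977

Checks pass: Σm=0; 16 even; l₃=8∈[4,8].
(2·6+1)(2·2+1)(2·8+1) = 1105
Δ: 0! 12! 4! / 17! → 1/30940
sum: t=0:+1/2073600 = 1/2073600
3j²(6 2 8; 0 0 0) = Δ·Π!·Σ² = 28/1105  (sign +1)
sum: t=0:+1/12441600 = 1/12441600
3j²(6 2 8; 0 2 -2) = Δ·Π!·Σ² = 3/442  (sign +1)
combine: 4πI² = 1105·28/1105·3/442 = 42/221
take √, sign +1: I = 0.12297691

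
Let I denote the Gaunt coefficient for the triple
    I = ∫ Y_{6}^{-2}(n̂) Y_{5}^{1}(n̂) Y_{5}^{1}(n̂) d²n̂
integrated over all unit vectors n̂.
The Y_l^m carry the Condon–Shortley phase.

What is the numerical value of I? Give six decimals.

Checks pass: Σm=0; 16 even; l₃=5∈[1,11].
(2·6+1)(2·5+1)(2·5+1) = 1573
Δ: 6! 6! 4! / 17! → 1/28588560
sum: t=1:−1/345600 t=2:+1/13824 t=3:−1/5184 t=4:+1/13824 t=5:−1/345600 = -7/129600
3j²(6 5 5; 0 0 0) = Δ·Π!·Σ² = 80/7293  (sign +1)
sum: t=2:+1/829440 t=3:−1/25920 t=4:+1/9216 t=5:−1/25920 t=6:+1/829440 = 7/207360
3j²(6 5 5; -2 1 1) = Δ·Π!·Σ² = 28/2431  (sign +1)
combine: 4πI² = 1573·80/7293·28/2431 = 2240/11271
take √, sign +1: I = 0.12575865

0.125759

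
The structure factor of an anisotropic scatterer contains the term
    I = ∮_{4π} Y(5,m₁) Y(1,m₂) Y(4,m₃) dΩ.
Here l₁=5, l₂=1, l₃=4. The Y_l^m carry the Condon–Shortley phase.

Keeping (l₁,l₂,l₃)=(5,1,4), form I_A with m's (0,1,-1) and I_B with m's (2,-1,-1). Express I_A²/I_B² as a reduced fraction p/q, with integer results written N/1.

l's match ⇒ only the (l;m) 3-j factors differ between A and B.
A: triangle coeff Δ(5,1,4) = 1/495; Σ_t [2,2]: t=2:+1/1440 = 1/1440; (3j)²=2/99 [(5 1 4; 0 1 -1)], sign=-1
B: triangle coeff Δ(5,1,4) = 1/495; Σ_t [0,0]: t=0:+1/1440 = 1/1440; (3j)²=7/165 [(5 1 4; 2 -1 -1)], sign=-1
I_A²/I_B² = (2/99)/(7/165) = 10/21

10/21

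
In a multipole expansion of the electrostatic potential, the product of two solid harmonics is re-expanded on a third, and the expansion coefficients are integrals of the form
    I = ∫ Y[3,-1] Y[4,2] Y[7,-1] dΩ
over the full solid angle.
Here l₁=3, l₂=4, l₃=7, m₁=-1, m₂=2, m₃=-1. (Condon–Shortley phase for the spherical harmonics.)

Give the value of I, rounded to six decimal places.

-0.138088

Checks pass: Σm=0; 14 even; l₃=7∈[1,7].
(2·3+1)(2·4+1)(2·7+1) = 945
Δ: 0! 6! 8! / 15! → 1/45045
sum: t=0:+1/20736 = 1/20736
3j²(3 4 7; 0 0 0) = Δ·Π!·Σ² = 35/1287  (sign -1)
sum: t=0:+1/69120 = 1/69120
3j²(3 4 7; -1 2 -1) = Δ·Π!·Σ² = 4/429  (sign +1)
combine: 4πI² = 945·35/1287·4/429 = 4900/20449
take √, sign -1: I = -0.13808836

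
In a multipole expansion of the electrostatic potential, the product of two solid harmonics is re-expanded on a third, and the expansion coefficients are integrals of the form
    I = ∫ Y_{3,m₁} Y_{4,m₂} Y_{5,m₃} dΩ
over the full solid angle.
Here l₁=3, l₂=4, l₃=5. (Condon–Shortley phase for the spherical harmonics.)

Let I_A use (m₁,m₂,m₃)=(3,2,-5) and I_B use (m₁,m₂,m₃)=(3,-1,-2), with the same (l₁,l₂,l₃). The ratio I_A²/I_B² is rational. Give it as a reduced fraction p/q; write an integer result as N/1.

3/5

l's match ⇒ only the (l;m) 3-j factors differ between A and B.
A: triangle coeff Δ(3,4,5) = 1/180180; Σ_t [0,0]: t=0:+1/34560 = 1/34560; (3j)²=5/286 [(3 4 5; 3 2 -5)], sign=+1
B: triangle coeff Δ(3,4,5) = 1/180180; Σ_t [0,0]: t=0:+1/1728 = 1/1728; (3j)²=25/858 [(3 4 5; 3 -1 -2)], sign=-1
I_A²/I_B² = (5/286)/(25/858) = 3/5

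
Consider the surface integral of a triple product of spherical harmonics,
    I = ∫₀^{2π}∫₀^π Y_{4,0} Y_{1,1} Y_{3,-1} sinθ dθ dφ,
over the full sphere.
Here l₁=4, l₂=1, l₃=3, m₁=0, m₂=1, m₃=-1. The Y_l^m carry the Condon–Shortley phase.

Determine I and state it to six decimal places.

Rules hold: Σm=0, L=8 even, 3≤3≤5.
N = 9·3·7 = 189
Δ = 2!·6!·0!/9! = 1/252
Racah Σ t=1..1: t=1:−1/36 = -1/36
⇒ 3j(4 1 3; 0 0 0)² = 4/63, sgn +1
Racah Σ t=2..2: t=2:+1/96 = 1/96
⇒ 3j(4 1 3; 0 1 -1)² = 1/42, sgn +1
4πI² = N·(3j₀)²·(3jₘ)² = 2/7
I = +1·√(0.285714/4π) = 0.15078601

0.150786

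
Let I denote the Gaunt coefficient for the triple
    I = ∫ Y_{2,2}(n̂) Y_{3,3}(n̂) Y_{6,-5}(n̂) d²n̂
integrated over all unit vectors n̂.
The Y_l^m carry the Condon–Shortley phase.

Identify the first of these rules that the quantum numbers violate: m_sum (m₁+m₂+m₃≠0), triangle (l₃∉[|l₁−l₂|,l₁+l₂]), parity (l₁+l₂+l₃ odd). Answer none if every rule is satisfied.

azimuthal sum: 2 + 3 − 5 = 0  ✓
1 ≤ 6 ≤ 5 (triangle on l)  ✗
L = 2 + 3 + 6 = 11 (odd)

triangle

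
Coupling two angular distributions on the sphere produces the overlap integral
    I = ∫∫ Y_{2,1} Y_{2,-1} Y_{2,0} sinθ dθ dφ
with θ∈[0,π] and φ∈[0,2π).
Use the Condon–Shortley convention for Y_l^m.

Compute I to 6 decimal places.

-0.090112

m-sum 0 ✓  L=6 even ✓  0≤2≤4 ✓
Π(2lᵢ+1) = 5×5×5 = 125
triangle coeff Δ(2,2,2) = 1/630
Σ_t [0,2]: t=0:+1/8 t=1:−1/1 t=2:+1/8 = -3/4
(3j)²=2/35 [(2 2 2; 0 0 0)], sign=-1
Σ_t [0,1]: t=0:+1/2 t=1:−1/4 = 1/4
(3j)²=1/70 [(2 2 2; 1 -1 0)], sign=+1
⇒ 4πI² = 5/49
I = (-1)√(5/49/(4π)) = -0.09011188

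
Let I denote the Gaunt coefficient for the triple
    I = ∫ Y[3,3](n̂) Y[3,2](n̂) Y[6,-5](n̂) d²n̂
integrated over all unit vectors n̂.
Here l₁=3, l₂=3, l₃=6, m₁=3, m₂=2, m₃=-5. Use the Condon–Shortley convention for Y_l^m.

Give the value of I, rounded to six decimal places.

m-sum 0 ✓  L=12 even ✓  0≤6≤6 ✓
Π(2lᵢ+1) = 7×7×13 = 637
triangle coeff Δ(3,3,6) = 1/12012
Σ_t [0,0]: t=0:+1/1296 = 1/1296
(3j)²=100/3003 [(3 3 6; 0 0 0)], sign=+1
Σ_t [0,0]: t=0:+1/86400 = 1/86400
(3j)²=1/26 [(3 3 6; 3 2 -5)], sign=-1
⇒ 4πI² = 350/429
I = (-1)√(350/429/(4π)) = -0.25480060

-0.254801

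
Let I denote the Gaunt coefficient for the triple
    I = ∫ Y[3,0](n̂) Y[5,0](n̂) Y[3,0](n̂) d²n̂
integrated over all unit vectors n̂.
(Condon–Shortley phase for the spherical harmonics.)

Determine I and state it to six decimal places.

0.000000

Σlᵢ=11 odd — θ-integrand is odd under cosθ→−cosθ; I=0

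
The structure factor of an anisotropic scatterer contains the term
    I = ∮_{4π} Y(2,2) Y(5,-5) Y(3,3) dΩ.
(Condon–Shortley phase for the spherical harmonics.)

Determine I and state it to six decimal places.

-0.347235

m-sum 0 ✓  L=10 even ✓  3≤3≤7 ✓
Π(2lᵢ+1) = 5×11×7 = 385
triangle coeff Δ(2,5,3) = 1/2310
Σ_t [2,2]: t=2:+1/144 = 1/144
(3j)²=10/231 [(2 5 3; 0 0 0)], sign=-1
Σ_t [0,0]: t=0:+1/17280 = 1/17280
(3j)²=1/11 [(2 5 3; 2 -5 3)], sign=+1
⇒ 4πI² = 50/33
I = (-1)√(50/33/(4π)) = -0.34723469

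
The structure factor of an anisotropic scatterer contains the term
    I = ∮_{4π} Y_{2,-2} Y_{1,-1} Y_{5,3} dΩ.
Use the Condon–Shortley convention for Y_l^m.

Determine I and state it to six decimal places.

0.000000

triangle: need 1≤l₃≤3, have 5; I=0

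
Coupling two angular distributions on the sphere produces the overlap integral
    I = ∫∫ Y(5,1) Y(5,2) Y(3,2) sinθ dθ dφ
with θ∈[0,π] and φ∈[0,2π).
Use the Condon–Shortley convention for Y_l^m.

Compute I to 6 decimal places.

1 + 2 + 2 = 5 ≠ 0: azimuthal integral kills it; I = 0

0.000000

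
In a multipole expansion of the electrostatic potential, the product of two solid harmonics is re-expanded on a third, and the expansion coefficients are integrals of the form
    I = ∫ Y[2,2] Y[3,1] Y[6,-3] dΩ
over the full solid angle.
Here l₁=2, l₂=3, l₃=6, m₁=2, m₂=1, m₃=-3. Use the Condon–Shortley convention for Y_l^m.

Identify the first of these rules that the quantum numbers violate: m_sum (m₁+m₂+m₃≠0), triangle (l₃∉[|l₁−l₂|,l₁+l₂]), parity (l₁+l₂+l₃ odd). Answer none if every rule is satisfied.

triangle

Σmᵢ = 0  ✓
l₃∈[|l₁−l₂|,l₁+l₂]=[1,5], have l₃=6  ✗
Σlᵢ = 11 ⇒ odd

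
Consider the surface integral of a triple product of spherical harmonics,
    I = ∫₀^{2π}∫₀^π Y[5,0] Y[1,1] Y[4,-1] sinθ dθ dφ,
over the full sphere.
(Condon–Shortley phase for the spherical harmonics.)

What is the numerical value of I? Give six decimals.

0.155288

Checks pass: Σm=0; 10 even; l₃=4∈[4,6].
(2·5+1)(2·1+1)(2·4+1) = 297
Δ: 2! 8! 0! / 11! → 1/495
sum: t=1:−1/576 = -1/576
3j²(5 1 4; 0 0 0) = Δ·Π!·Σ² = 5/99  (sign -1)
sum: t=2:+1/1440 = 1/1440
3j²(5 1 4; 0 1 -1) = Δ·Π!·Σ² = 2/99  (sign -1)
combine: 4πI² = 297·5/99·2/99 = 10/33
take √, sign +1: I = 0.15528807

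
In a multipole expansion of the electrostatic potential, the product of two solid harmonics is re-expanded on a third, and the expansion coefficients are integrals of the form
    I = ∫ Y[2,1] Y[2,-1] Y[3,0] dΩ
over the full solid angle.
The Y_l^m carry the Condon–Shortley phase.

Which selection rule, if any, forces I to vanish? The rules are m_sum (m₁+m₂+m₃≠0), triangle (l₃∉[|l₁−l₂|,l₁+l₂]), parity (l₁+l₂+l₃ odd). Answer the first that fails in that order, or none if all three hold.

parity

m₁+m₂+m₃ = 1 − 1 + 0 = 0  ✓
triangle: |2−2|=0 ≤ l₃=3 ≤ 2+2=4  ✓
parity: l₁+l₂+l₃ = 7 is odd  ✗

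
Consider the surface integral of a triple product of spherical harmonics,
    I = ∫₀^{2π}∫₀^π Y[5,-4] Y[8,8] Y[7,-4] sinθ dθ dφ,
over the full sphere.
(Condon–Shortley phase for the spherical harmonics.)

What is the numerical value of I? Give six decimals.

-0.125696

Checks pass: Σm=0; 20 even; l₃=7∈[3,13].
(2·5+1)(2·8+1)(2·7+1) = 2805
Δ: 6! 4! 10! / 21! → 1/814773960
sum: t=1:−1/87091200 t=2:+1/4976640 t=3:−1/2073600 t=4:+1/4976640 t=5:−1/87091200 = -1/9676800
3j²(5 8 7; 0 0 0) = Δ·Π!·Σ² = 360/46189  (sign +1)
sum: t=6:+1/15676416000 = 1/15676416000
3j²(5 8 7; -4 8 -4) = Δ·Π!·Σ² = 44/4845  (sign -1)
combine: 4πI² = 2805·360/46189·44/4845 = 15840/79781
take √, sign -1: I = -0.12569642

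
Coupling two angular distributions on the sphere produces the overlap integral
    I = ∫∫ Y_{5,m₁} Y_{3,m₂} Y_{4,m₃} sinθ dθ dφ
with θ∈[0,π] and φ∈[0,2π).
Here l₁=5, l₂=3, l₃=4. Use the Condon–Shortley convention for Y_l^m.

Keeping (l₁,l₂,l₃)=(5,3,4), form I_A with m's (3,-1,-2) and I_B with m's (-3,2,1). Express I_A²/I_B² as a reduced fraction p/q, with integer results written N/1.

81/5

Shared (l₁,l₂,l₃)=(5,3,4): N and (l;000)² cancel in I_A²/I_B².
A: Δ = 4!·6!·2!/13! = 1/180180; Racah Σ t=0..2: t=0:+1/2304 t=1:−1/720 t=2:+1/5760 = -1/1280; ⇒ 3j(5 3 4; 3 -1 -2)² = 27/1430, sgn -1
B: Δ = 4!·6!·2!/13! = 1/180180; Racah Σ t=3..4: t=3:−1/1440 t=4:+1/1152 = 1/5760; ⇒ 3j(5 3 4; -3 2 1)² = 1/858, sgn -1
I_A²/I_B² = (27/1430)/(1/858) = 81/5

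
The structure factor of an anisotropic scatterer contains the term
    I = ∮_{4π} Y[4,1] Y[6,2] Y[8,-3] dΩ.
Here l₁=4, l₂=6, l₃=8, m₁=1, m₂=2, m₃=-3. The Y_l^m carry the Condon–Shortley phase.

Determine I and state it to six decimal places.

Checks pass: Σm=0; 18 even; l₃=8∈[2,10].
(2·4+1)(2·6+1)(2·8+1) = 1989
Δ: 2! 6! 10! / 19! → 1/23279256
sum: t=0:+1/1658880 t=1:−1/518400 t=2:+1/1658880 = -1/1382400
3j²(4 6 8; 0 0 0) = Δ·Π!·Σ² = 504/46189  (sign -1)
sum: t=0:+1/5806080 t=1:−1/1451520 t=2:+1/4147200 = -1/3628800
3j²(4 6 8; 1 2 -3) = Δ·Π!·Σ² = 320/29393  (sign +1)
combine: 4πI² = 1989·504/46189·320/29393 = 207360/877591
take √, sign -1: I = -0.13712337

-0.137123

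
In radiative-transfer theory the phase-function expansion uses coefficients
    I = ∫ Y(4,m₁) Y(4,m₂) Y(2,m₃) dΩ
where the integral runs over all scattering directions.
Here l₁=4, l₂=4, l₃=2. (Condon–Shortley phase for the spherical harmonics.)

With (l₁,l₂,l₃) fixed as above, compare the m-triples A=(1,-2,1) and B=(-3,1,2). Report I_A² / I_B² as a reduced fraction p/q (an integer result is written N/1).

9/14

Same 4,4,2: normalisation and zero-m 3j drop out of the ratio.
A: Δ: 6! 2! 2! / 11! → 1/13860; sum: t=1:−1/240 t=2:+1/96 = 1/160; 3j²(4 4 2; 1 -2 1) = Δ·Π!·Σ² = 27/1540  (sign -1)
B: Δ: 6! 2! 2! / 11! → 1/13860; sum: t=5:−1/480 = -1/480; 3j²(4 4 2; -3 1 2) = Δ·Π!·Σ² = 3/110  (sign -1)
I_A²/I_B² = (27/1540)/(3/110) = 9/14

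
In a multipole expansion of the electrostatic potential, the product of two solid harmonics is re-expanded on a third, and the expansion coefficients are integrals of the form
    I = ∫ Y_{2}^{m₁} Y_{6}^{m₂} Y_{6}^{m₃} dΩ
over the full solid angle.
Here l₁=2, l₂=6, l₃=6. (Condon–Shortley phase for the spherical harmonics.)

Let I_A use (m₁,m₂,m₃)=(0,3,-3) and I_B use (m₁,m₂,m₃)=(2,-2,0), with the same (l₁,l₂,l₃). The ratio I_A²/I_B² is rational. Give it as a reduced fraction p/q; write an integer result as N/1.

5/56

Shared (l₁,l₂,l₃)=(2,6,6): N and (l;000)² cancel in I_A²/I_B².
A: Δ = 2!·2!·10!/15! = 1/90090; Racah Σ t=0..2: t=0:+1/1451520 t=1:−1/80640 t=2:+1/120960 = -1/290304; ⇒ 3j(2 6 6; 0 3 -3)² = 5/2002, sgn +1
B: Δ = 2!·2!·10!/15! = 1/90090; Racah Σ t=0..0: t=0:+1/69120 = 1/69120; ⇒ 3j(2 6 6; 2 -2 0)² = 4/143, sgn +1
I_A²/I_B² = (5/2002)/(4/143) = 5/56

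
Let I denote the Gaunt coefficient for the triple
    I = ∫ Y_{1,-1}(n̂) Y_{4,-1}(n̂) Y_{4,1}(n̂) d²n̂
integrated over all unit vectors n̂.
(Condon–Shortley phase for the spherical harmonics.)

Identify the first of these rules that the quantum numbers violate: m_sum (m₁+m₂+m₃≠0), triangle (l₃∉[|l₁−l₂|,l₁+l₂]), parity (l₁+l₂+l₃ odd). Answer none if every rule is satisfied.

m_sum

azimuthal sum: -1 − 1 + 1 = -1  ✗
3 ≤ 4 ≤ 5 (triangle on l)
L = 1 + 4 + 4 = 9 (odd)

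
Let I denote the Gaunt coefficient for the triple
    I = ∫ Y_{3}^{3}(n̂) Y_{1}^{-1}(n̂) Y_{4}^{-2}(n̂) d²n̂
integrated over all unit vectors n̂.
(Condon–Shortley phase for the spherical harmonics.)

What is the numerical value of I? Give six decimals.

m-sum 0 ✓  L=8 even ✓  2≤4≤4 ✓
Π(2lᵢ+1) = 7×3×9 = 189
triangle coeff Δ(3,1,4) = 1/252
Σ_t [0,0]: t=0:+1/36 = 1/36
(3j)²=4/63 [(3 1 4; 0 0 0)], sign=+1
Σ_t [0,0]: t=0:+1/1440 = 1/1440
(3j)²=1/252 [(3 1 4; 3 -1 -2)], sign=+1
⇒ 4πI² = 1/21
I = (+1)√(1/21/(4π)) = 0.06155813

0.061558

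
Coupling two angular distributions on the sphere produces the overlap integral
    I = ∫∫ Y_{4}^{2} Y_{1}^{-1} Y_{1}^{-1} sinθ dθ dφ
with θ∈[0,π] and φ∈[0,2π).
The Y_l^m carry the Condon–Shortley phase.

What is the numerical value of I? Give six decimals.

l₃=1 ∉ [3,5] — triangle fails ⇒ I = 0

0.000000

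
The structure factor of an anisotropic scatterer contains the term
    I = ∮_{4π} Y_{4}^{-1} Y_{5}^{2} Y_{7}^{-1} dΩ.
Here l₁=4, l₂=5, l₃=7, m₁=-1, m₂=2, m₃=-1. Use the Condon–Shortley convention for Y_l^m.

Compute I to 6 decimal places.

Rules hold: Σm=0, L=16 even, 1≤7≤9.
N = 9·11·15 = 1485
Δ = 2!·6!·8!/17! = 1/6126120
Racah Σ t=0..2: t=0:+1/69120 t=1:−1/20736 t=2:+1/69120 = -1/51840
⇒ 3j(4 5 7; 0 0 0)² = 280/21879, sgn +1
Racah Σ t=0..2: t=0:+1/1209600 t=1:−1/69120 t=2:+1/51840 = 41/7257600
⇒ 3j(4 5 7; -1 2 -1)² = 1681/510510, sgn +1
4πI² = N·(3j₀)²·(3jₘ)² = 33620/537251
I = +1·√(0.0625778/4π) = 0.07056759

0.070568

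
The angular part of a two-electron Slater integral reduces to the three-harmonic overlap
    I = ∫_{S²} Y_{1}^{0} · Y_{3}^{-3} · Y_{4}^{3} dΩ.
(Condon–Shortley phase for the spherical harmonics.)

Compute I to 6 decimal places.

-0.162868

Rules hold: Σm=0, L=8 even, 2≤4≤4.
N = 3·7·9 = 189
Δ = 0!·2!·6!/9! = 1/252
Racah Σ t=0..0: t=0:+1/36 = 1/36
⇒ 3j(1 3 4; 0 0 0)² = 4/63, sgn +1
Racah Σ t=0..0: t=0:+1/720 = 1/720
⇒ 3j(1 3 4; 0 -3 3)² = 1/36, sgn -1
4πI² = N·(3j₀)²·(3jₘ)² = 1/3
I = -1·√(0.333333/4π) = -0.16286750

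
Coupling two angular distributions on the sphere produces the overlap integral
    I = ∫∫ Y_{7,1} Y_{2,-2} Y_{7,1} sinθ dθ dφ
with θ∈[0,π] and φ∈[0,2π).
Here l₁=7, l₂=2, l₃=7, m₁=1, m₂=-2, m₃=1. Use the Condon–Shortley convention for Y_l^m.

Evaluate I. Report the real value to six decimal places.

Checks pass: Σm=0; 16 even; l₃=7∈[5,9].
(2·7+1)(2·2+1)(2·7+1) = 1125
Δ: 2! 12! 2! / 17! → 1/185640
sum: t=0:+1/2419200 t=1:−1/518400 t=2:+1/2419200 = -1/907200
3j²(7 2 7; 0 0 0) = Δ·Π!·Σ² = 56/3315  (sign +1)
sum: t=0:+1/2073600 = 1/2073600
3j²(7 2 7; 1 -2 1) = Δ·Π!·Σ² = 28/1105  (sign +1)
combine: 4πI² = 1125·56/3315·28/1105 = 23520/48841
take √, sign +1: I = 0.19575887

0.195759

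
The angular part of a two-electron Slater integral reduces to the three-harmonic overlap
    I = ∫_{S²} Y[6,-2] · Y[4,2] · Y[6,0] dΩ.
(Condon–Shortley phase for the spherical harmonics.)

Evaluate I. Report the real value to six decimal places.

-0.107540

Checks pass: Σm=0; 16 even; l₃=6∈[2,10].
(2·6+1)(2·4+1)(2·6+1) = 1521
Δ: 4! 8! 4! / 17! → 1/15315300
sum: t=0:+1/829440 t=1:−1/25920 t=2:+1/9216 t=3:−1/25920 t=4:+1/829440 = 7/207360
3j²(6 4 6; 0 0 0) = Δ·Π!·Σ² = 28/2431  (sign +1)
sum: t=2:+1/138240 t=3:−1/25920 t=4:+1/55296 = -11/829440
3j²(6 4 6; -2 2 0) = Δ·Π!·Σ² = 11/1326  (sign -1)
combine: 4πI² = 1521·28/2431·11/1326 = 42/289
take √, sign -1: I = -0.10754019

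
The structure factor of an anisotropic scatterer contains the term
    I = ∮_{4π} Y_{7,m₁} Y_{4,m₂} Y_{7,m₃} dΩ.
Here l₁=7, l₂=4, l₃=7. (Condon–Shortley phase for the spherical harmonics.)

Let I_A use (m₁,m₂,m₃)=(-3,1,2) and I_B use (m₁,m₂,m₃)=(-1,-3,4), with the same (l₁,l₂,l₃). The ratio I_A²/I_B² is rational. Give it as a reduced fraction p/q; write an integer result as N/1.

Same 7,4,7: normalisation and zero-m 3j drop out of the ratio.
A: Δ: 4! 10! 4! / 19! → 1/58198140; sum: t=1:−1/52254720 t=2:+1/1935360 t=3:−1/725760 t=4:+1/2488320 = -5/10450944; 3j²(7 4 7; -3 1 2) = Δ·Π!·Σ² = 31250/2909907  (sign +1)
B: Δ: 4! 10! 4! / 19! → 1/58198140; sum: t=0:+1/11612160 t=1:−1/4354560 = -1/6967296; 3j²(7 4 7; -1 -3 4) = Δ·Π!·Σ² = 625/50388  (sign +1)
I_A²/I_B² = (31250/2909907)/(625/50388) = 200/231

200/231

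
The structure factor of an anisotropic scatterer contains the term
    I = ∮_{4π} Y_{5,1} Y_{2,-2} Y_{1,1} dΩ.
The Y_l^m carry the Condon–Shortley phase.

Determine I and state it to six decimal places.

0.000000

|5−2|≤1≤5+2 violated ⇒ I = 0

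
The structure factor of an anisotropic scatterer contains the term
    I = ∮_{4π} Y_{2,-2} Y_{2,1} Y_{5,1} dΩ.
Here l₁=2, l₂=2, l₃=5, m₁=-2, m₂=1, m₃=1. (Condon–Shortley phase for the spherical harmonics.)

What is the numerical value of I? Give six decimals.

0.000000

triangle: need 0≤l₃≤4, have 5; I=0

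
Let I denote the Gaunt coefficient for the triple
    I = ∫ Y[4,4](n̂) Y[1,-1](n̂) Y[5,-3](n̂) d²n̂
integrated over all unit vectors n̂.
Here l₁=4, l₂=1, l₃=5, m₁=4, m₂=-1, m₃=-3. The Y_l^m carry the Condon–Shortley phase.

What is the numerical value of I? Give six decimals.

-0.049106

Rules hold: Σm=0, L=10 even, 3≤5≤5.
N = 9·3·11 = 297
Δ = 0!·8!·2!/11! = 1/495
Racah Σ t=0..0: t=0:+1/576 = 1/576
⇒ 3j(4 1 5; 0 0 0)² = 5/99, sgn -1
Racah Σ t=0..0: t=0:+1/80640 = 1/80640
⇒ 3j(4 1 5; 4 -1 -3)² = 1/495, sgn +1
4πI² = N·(3j₀)²·(3jₘ)² = 1/33
I = -1·√(0.030303/4π) = -0.04910640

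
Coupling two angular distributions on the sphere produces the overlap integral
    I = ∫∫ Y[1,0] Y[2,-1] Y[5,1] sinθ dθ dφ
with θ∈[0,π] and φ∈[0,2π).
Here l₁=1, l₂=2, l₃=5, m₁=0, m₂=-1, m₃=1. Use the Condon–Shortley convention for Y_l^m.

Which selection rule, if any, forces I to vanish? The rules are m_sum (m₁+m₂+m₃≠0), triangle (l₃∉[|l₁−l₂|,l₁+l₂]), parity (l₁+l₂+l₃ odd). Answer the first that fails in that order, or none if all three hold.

azimuthal sum: 0 − 1 + 1 = 0  ✓
1 ≤ 5 ≤ 3 (triangle on l)  ✗
L = 1 + 2 + 5 = 8 (even)

triangle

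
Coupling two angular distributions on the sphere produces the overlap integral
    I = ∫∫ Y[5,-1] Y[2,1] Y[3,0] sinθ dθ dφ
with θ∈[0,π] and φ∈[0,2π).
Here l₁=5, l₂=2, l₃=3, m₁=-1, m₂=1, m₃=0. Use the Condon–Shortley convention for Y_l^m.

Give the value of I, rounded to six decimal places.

-0.214318

Checks pass: Σm=0; 10 even; l₃=3∈[3,7].
(2·5+1)(2·2+1)(2·3+1) = 385
Δ: 4! 6! 0! / 11! → 1/2310
sum: t=2:+1/144 = 1/144
3j²(5 2 3; 0 0 0) = Δ·Π!·Σ² = 10/231  (sign -1)
sum: t=3:−1/216 = -1/216
3j²(5 2 3; -1 1 0) = Δ·Π!·Σ² = 8/231  (sign +1)
combine: 4πI² = 385·10/231·8/231 = 400/693
take √, sign -1: I = -0.21431790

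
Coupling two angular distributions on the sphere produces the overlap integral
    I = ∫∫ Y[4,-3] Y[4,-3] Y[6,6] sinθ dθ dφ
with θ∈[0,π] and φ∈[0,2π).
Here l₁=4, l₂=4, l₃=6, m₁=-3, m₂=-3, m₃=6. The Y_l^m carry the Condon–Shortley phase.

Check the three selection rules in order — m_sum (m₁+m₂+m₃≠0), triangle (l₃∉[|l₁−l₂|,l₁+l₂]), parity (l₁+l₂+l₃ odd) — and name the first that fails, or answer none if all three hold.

none

Σmᵢ = 0  ✓
l₃∈[|l₁−l₂|,l₁+l₂]=[0,8], have l₃=6  ✓
Σlᵢ = 14 ⇒ even  ✓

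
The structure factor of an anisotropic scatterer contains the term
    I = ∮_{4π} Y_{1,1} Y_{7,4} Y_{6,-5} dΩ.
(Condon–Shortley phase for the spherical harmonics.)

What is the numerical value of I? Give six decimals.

Rules hold: Σm=0, L=14 even, 6≤6≤8.
N = 3·15·13 = 585
Δ = 2!·0!·12!/15! = 1/1365
Racah Σ t=1..1: t=1:−1/518400 = -1/518400
⇒ 3j(1 7 6; 0 0 0)² = 7/195, sgn -1
Racah Σ t=0..0: t=0:+1/79833600 = 1/79833600
⇒ 3j(1 7 6; 1 4 -5)² = 1/455, sgn -1
4πI² = N·(3j₀)²·(3jₘ)² = 3/65
I = +1·√(0.0461538/4π) = 0.06060368

0.060604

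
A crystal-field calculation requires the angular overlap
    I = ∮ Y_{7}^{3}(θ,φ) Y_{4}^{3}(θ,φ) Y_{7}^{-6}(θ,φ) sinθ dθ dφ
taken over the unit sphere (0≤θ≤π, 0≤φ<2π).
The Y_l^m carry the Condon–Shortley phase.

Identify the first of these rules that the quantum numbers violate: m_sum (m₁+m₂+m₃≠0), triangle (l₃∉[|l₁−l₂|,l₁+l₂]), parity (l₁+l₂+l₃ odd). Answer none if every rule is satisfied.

none

Σmᵢ = 0  ✓
l₃∈[|l₁−l₂|,l₁+l₂]=[3,11], have l₃=7  ✓
Σlᵢ = 18 ⇒ even  ✓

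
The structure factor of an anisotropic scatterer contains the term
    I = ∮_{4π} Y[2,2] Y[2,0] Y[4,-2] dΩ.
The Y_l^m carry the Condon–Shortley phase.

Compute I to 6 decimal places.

0.156078

Rules hold: Σm=0, L=8 even, 0≤4≤4.
N = 5·5·9 = 225
Δ = 0!·4!·4!/9! = 1/630
Racah Σ t=0..0: t=0:+1/16 = 1/16
⇒ 3j(2 2 4; 0 0 0)² = 2/35, sgn +1
Racah Σ t=0..0: t=0:+1/96 = 1/96
⇒ 3j(2 2 4; 2 0 -2)² = 1/42, sgn +1
4πI² = N·(3j₀)²·(3jₘ)² = 15/49
I = +1·√(0.306122/4π) = 0.15607835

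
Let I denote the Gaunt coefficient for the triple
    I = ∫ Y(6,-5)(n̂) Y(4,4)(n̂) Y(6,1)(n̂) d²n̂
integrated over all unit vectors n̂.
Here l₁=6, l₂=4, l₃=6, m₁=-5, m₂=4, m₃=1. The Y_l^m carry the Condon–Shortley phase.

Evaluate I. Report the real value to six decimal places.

-0.102536

Rules hold: Σm=0, L=16 even, 2≤6≤10.
N = 13·9·13 = 1521
Δ = 4!·8!·4!/17! = 1/15315300
Racah Σ t=0..4: t=0:+1/829440 t=1:−1/25920 t=2:+1/9216 t=3:−1/25920 t=4:+1/829440 = 7/207360
⇒ 3j(6 4 6; 0 0 0)² = 28/2431, sgn +1
Racah Σ t=4..4: t=4:+1/2903040 = 1/2903040
⇒ 3j(6 4 6; -5 4 1)² = 5/663, sgn -1
4πI² = N·(3j₀)²·(3jₘ)² = 420/3179
I = -1·√(0.132117/4π) = -0.10253555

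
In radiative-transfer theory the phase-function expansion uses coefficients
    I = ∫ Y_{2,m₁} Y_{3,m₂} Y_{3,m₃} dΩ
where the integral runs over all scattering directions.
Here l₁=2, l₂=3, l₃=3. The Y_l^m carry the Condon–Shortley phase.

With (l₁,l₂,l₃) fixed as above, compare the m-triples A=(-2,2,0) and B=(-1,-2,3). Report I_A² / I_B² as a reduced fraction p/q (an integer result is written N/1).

Same 2,3,3: normalisation and zero-m 3j drop out of the ratio.
A: Δ: 2! 2! 4! / 9! → 1/3780; sum: t=2:+1/24 = 1/24; 3j²(2 3 3; -2 2 0) = Δ·Π!·Σ² = 1/21  (sign -1)
B: Δ: 2! 2! 4! / 9! → 1/3780; sum: t=1:−1/48 = -1/48; 3j²(2 3 3; -1 -2 3) = Δ·Π!·Σ² = 5/84  (sign -1)
I_A²/I_B² = (1/21)/(5/84) = 4/5

4/5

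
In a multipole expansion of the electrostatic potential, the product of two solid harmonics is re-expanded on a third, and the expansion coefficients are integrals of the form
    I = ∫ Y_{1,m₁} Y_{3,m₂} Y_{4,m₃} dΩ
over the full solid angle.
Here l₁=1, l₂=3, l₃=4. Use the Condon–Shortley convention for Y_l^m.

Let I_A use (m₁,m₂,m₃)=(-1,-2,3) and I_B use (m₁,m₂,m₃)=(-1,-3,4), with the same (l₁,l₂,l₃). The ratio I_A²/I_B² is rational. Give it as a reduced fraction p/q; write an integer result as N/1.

3/4

Shared (l₁,l₂,l₃)=(1,3,4): N and (l;000)² cancel in I_A²/I_B².
A: Δ = 0!·2!·6!/9! = 1/252; Racah Σ t=0..0: t=0:+1/240 = 1/240; ⇒ 3j(1 3 4; -1 -2 3)² = 1/12, sgn -1
B: Δ = 0!·2!·6!/9! = 1/252; Racah Σ t=0..0: t=0:+1/1440 = 1/1440; ⇒ 3j(1 3 4; -1 -3 4)² = 1/9, sgn +1
I_A²/I_B² = (1/12)/(1/9) = 3/4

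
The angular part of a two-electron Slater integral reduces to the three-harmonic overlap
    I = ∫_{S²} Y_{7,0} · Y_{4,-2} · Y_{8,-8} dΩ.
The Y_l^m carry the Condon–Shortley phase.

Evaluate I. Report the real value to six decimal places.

Σmᵢ = -10 ≠ 0, so the φ-integral vanishes; I = 0

0.000000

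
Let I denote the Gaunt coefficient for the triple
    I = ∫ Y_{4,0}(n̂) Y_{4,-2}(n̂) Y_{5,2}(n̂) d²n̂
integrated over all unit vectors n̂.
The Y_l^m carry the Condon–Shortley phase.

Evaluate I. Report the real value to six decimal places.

l₁+l₂+l₃=13 is odd: 3j(l;000)=0 ⇒ I=0

0.000000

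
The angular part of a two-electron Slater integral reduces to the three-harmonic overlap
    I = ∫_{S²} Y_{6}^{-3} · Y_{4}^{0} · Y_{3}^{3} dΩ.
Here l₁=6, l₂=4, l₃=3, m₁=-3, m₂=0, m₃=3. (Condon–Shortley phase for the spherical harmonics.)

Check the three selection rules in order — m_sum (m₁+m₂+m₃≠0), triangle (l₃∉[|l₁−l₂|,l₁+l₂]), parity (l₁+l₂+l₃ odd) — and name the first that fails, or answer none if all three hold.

parity

m₁+m₂+m₃ = -3 + 0 + 3 = 0  ✓
triangle: |6−4|=2 ≤ l₃=3 ≤ 6+4=10  ✓
parity: l₁+l₂+l₃ = 13 is odd  ✗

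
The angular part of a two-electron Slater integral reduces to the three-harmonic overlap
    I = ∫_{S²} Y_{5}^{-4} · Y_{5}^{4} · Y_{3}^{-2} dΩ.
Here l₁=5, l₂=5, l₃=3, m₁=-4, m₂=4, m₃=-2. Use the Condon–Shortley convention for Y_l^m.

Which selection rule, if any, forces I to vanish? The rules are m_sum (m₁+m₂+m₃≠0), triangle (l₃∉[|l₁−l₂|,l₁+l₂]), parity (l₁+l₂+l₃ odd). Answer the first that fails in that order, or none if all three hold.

m₁+m₂+m₃ = -4 + 4 − 2 = -2  ✗
triangle: |5−5|=0 ≤ l₃=3 ≤ 5+5=10
parity: l₁+l₂+l₃ = 13 is odd

m_sum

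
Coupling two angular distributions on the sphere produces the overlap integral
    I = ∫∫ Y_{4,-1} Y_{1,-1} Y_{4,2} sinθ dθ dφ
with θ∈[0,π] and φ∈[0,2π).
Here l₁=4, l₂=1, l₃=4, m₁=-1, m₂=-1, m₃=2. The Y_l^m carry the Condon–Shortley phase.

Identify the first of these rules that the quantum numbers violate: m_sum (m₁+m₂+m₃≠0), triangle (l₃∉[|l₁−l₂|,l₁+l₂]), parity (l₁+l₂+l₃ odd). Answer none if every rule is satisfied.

azimuthal sum: -1 − 1 + 2 = 0  ✓
3 ≤ 4 ≤ 5 (triangle on l)  ✓
L = 4 + 1 + 4 = 9 (odd)  ✗

parity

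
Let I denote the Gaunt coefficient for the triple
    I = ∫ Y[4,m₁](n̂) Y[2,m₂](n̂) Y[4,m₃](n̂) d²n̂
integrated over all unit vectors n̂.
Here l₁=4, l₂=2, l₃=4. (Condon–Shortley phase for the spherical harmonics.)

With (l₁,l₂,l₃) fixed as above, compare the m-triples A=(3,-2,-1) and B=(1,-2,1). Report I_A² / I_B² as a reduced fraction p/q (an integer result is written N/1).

63/100

Same 4,2,4: normalisation and zero-m 3j drop out of the ratio.
A: Δ: 2! 6! 2! / 11! → 1/13860; sum: t=0:+1/480 = 1/480; 3j²(4 2 4; 3 -2 -1) = Δ·Π!·Σ² = 3/110  (sign -1)
B: Δ: 2! 6! 2! / 11! → 1/13860; sum: t=0:+1/144 = 1/144; 3j²(4 2 4; 1 -2 1) = Δ·Π!·Σ² = 10/231  (sign -1)
I_A²/I_B² = (3/110)/(10/231) = 63/100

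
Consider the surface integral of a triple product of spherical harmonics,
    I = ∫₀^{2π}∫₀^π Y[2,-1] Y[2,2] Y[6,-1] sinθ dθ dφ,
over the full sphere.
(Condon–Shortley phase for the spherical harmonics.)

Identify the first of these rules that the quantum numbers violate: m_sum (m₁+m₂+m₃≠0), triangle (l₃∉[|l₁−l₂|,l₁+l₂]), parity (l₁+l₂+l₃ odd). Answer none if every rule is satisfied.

triangle

azimuthal sum: -1 + 2 − 1 = 0  ✓
0 ≤ 6 ≤ 4 (triangle on l)  ✗
L = 2 + 2 + 6 = 10 (even)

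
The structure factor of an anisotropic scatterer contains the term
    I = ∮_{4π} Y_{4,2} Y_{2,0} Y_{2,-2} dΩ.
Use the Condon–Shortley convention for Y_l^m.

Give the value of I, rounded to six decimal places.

0.156078

Checks pass: Σm=0; 8 even; l₃=2∈[2,6].
(2·4+1)(2·2+1)(2·2+1) = 225
Δ: 4! 4! 0! / 9! → 1/630
sum: t=2:+1/16 = 1/16
3j²(4 2 2; 0 0 0) = Δ·Π!·Σ² = 2/35  (sign +1)
sum: t=2:+1/96 = 1/96
3j²(4 2 2; 2 0 -2) = Δ·Π!·Σ² = 1/42  (sign +1)
combine: 4πI² = 225·2/35·1/42 = 15/49
take √, sign +1: I = 0.15607835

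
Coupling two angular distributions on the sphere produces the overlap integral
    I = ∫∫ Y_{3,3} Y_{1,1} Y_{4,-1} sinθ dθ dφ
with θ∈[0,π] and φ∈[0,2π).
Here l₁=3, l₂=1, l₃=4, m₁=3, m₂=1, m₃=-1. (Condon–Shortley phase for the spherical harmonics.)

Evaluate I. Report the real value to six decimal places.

0.000000

m-sum = 3 + 1 − 1 = 3 ≠ 0 ⇒ I = 0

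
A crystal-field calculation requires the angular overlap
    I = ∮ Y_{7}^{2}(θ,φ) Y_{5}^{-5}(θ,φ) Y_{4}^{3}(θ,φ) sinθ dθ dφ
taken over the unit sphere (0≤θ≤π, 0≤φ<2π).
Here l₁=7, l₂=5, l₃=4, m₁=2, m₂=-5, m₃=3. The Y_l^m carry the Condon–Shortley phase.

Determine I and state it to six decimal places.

-0.045821

Checks pass: Σm=0; 16 even; l₃=4∈[2,12].
(2·7+1)(2·5+1)(2·4+1) = 1485
Δ: 8! 6! 2! / 17! → 1/6126120
sum: t=3:−1/69120 t=4:+1/20736 t=5:−1/69120 = 1/51840
3j²(7 5 4; 0 0 0) = Δ·Π!·Σ² = 280/21879  (sign +1)
sum: t=0:+1/9676800 = 1/9676800
3j²(7 5 4; 2 -5 3) = Δ·Π!·Σ² = 27/19448  (sign -1)
combine: 4πI² = 1485·280/21879·27/19448 = 14175/537251
take √, sign -1: I = -0.04582136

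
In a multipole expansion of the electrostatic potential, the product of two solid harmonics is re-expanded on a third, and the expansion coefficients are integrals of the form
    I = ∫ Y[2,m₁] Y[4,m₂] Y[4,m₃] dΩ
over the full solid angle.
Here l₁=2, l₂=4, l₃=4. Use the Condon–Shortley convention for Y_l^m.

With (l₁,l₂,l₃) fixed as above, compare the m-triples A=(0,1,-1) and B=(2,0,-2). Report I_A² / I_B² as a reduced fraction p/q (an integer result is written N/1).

289/540

Same 2,4,4: normalisation and zero-m 3j drop out of the ratio.
A: Δ: 2! 2! 6! / 11! → 1/13860; sum: t=0:+1/480 t=1:−1/48 t=2:+1/144 = -17/1440; 3j²(2 4 4; 0 1 -1) = Δ·Π!·Σ² = 289/13860  (sign +1)
B: Δ: 2! 2! 6! / 11! → 1/13860; sum: t=0:+1/192 = 1/192; 3j²(2 4 4; 2 0 -2) = Δ·Π!·Σ² = 3/77  (sign +1)
I_A²/I_B² = (289/13860)/(3/77) = 289/540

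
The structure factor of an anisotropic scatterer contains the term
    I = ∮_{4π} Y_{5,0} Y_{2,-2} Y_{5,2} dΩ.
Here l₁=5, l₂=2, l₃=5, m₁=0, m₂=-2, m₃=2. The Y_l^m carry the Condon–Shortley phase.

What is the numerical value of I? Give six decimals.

m-sum 0 ✓  L=12 even ✓  3≤5≤7 ✓
Π(2lᵢ+1) = 11×5×11 = 605
triangle coeff Δ(5,2,5) = 1/38610
Σ_t [0,2]: t=0:+1/2880 t=1:−1/576 t=2:+1/2880 = -1/960
(3j)²=10/429 [(5 2 5; 0 0 0)], sign=+1
Σ_t [0,0]: t=0:+1/2880 = 1/2880
(3j)²=14/429 [(5 2 5; 0 -2 2)], sign=-1
⇒ 4πI² = 700/1521
I = (-1)√(700/1521/(4π)) = -0.19137248

-0.191372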